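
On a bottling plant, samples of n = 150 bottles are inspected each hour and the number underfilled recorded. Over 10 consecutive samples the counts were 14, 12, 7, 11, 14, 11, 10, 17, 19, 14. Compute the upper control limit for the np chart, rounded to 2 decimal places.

23.20

p̄ = Σdᵢ / (k·n) = 129 / (10 × 150) = 0.08600
UCL = np̄ + 3·√(np̄(1−p̄)) = 12.9000 + 3 × √(12.9000×0.91400) = 12.9000 + 3 × 3.4337 = 23.2012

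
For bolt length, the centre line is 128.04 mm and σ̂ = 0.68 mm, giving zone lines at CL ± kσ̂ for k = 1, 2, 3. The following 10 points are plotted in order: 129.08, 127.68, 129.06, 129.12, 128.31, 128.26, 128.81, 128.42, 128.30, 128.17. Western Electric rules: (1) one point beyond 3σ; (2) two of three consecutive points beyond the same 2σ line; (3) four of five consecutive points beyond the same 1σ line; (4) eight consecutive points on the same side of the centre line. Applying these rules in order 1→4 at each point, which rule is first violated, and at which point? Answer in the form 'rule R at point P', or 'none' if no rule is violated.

rule 4 at point 10

Zone of each point (C = within 1σ̂, B = 1σ̂–2σ̂, A = 2σ̂–3σ̂, * = beyond 3σ̂; sign = side of CL): 1:+B, 2:-C, 3:+B, 4:+B, 5:+C, 6:+C, 7:+B, 8:+C, 9:+C, 10:+C
Rule 4 (eight consecutive points on the same side of the centre line) is satisfied at point 10.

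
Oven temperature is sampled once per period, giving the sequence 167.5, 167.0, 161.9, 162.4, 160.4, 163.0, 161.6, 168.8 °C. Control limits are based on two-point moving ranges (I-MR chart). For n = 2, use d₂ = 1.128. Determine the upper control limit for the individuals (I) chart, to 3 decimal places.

171.408

X̄ = (167.5 + 167.0 + 161.9 + 162.4 + 160.4 + 163.0 + 161.6 + 168.8) / 8 = 164.0750
Moving ranges: 0.5, 5.1, 0.5, 2.0, 2.6, 1.4, 7.2; M̄R̄ = 19.3000 / 7 = 2.7571
UCL = X̄ + 3·M̄R̄/d₂ = 164.0750 + 3 × 2.7571 / 1.128 = 171.4078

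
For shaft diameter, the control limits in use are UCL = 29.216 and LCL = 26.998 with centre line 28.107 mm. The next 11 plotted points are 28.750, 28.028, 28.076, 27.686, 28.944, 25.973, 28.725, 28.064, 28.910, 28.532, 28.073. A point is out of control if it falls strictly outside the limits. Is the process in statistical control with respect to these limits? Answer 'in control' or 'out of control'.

out of control

Compare each point to [26.998, 29.216]: sample 6 = 25.973 < LCL.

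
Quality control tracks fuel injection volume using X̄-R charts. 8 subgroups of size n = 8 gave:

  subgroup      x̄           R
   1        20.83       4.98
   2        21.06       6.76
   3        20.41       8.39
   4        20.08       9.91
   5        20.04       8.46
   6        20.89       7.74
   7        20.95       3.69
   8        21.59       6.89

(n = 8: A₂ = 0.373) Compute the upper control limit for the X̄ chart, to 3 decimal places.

23.380

X̄̄ = (20.83 + 21.06 + 20.41 + 20.08 + 20.04 + 20.89 + 20.95 + 21.59) / 8 = 165.8500 / 8 = 20.7312
R̄ = (4.98 + 6.76 + 8.39 + 9.91 + 8.46 + 7.74 + 3.69 + 6.89) / 8 = 56.8200 / 8 = 7.1025
UCL = X̄̄ + A₂·R̄ = 20.7312 + 0.373 × 7.1025 = 23.3805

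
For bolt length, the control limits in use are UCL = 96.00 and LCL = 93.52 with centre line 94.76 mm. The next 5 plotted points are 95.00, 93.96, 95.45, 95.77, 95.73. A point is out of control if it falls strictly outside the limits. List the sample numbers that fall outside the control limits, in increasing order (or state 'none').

All 5 points lie within [93.52, 96.00].

none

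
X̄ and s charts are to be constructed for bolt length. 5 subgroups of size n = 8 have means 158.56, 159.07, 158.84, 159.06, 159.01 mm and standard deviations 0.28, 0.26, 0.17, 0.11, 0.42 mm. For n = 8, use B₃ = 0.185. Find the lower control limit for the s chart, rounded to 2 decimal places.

0.05

s̄ = (0.28 + 0.26 + 0.17 + 0.11 + 0.42) / 5 = 0.2480
LCL_s = B₃·s̄ = 0.185 × 0.2480 = 0.0459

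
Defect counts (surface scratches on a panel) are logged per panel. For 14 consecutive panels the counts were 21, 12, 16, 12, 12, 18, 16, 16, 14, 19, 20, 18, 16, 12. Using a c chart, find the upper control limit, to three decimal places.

c̄ = (21 + 12 + 16 + 12 + 12 + 18 + 16 + 16 + 14 + 19 + 20 + 18 + 16 + 12) / 14 = 222 / 14 = 15.8571
UCL = c̄ + 3√c̄ = 15.8571 + 3 × √15.8571 = 15.8571 + 3 × 3.9821 = 27.8035

27.803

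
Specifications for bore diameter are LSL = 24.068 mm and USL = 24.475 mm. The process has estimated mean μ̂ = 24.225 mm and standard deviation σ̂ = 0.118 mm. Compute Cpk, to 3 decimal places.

Cpu = (USL − μ̂) / (3σ̂) = (24.475 − 24.225) / (3 × 0.118) = 0.7062; Cpl = (μ̂ − LSL) / (3σ̂) = (24.225 − 24.068) / (3 × 0.118) = 0.4435; Cpk = min(Cpu, Cpl) = 0.4435

0.444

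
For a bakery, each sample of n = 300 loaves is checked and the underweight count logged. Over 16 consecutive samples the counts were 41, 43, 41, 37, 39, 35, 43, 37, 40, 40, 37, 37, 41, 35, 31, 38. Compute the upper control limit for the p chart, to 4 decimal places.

p̄ = Σdᵢ / (k·n) = 615 / (16 × 300) = 0.12812
UCL = p̄ + 3·√(p̄(1−p̄)/n) = 0.12812 + 3 × √(0.12812×0.87187/300) = 0.12812 + 3 × 0.01930 = 0.18602

0.1860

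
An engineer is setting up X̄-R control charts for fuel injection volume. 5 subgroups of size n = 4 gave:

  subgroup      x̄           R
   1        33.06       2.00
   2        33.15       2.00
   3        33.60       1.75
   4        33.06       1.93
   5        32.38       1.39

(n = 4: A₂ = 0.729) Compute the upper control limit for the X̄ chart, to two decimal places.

34.37

X̄̄ = (33.06 + 33.15 + 33.60 + 33.06 + 32.38) / 5 = 165.2500 / 5 = 33.0500
R̄ = (2.00 + 2.00 + 1.75 + 1.93 + 1.39) / 5 = 9.0700 / 5 = 1.8140
UCL = X̄̄ + A₂·R̄ = 33.0500 + 0.729 × 1.8140 = 34.3724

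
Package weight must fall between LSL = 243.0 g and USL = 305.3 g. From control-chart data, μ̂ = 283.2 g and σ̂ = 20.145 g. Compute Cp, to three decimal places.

0.515

Cp = (USL − LSL) / (6σ̂) = (305.3 − 243.0) / (6 × 20.145) = 62.3000 / 120.8700 = 0.5154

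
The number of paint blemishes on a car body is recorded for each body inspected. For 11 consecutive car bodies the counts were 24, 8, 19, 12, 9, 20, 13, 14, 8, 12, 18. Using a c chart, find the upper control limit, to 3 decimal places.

c̄ = (24 + 8 + 19 + 12 + 9 + 20 + 13 + 14 + 8 + 12 + 18) / 11 = 157 / 11 = 14.2727
UCL = c̄ + 3√c̄ = 14.2727 + 3 × √14.2727 = 14.2727 + 3 × 3.7779 = 25.6065

25.607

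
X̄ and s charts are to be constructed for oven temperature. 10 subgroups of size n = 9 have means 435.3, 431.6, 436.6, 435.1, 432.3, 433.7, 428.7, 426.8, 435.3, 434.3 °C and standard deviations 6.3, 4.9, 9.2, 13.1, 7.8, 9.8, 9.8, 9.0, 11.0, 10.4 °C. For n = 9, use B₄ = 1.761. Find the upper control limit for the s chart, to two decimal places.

s̄ = (6.3 + 4.9 + 9.2 + 13.1 + 7.8 + 9.8 + 9.8 + 9.0 + 11.0 + 10.4) / 10 = 9.1300
UCL_s = B₄·s̄ = 1.761 × 9.1300 = 16.0779

16.08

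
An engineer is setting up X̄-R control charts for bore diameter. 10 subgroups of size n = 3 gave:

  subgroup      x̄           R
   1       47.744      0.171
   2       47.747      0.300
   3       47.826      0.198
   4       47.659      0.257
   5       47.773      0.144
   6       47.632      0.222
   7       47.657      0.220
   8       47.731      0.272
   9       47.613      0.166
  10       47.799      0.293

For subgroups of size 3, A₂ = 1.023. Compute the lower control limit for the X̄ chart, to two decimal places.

X̄̄ = (47.744 + 47.747 + 47.826 + 47.659 + 47.773 + 47.632 + 47.657 + 47.731 + 47.613 + 47.799) / 10 = 477.1810 / 10 = 47.7181
R̄ = (0.171 + 0.300 + 0.198 + 0.257 + 0.144 + 0.222 + 0.220 + 0.272 + 0.166 + 0.293) / 10 = 2.2430 / 10 = 0.2243
LCL = X̄̄ − A₂·R̄ = 47.7181 − 1.023 × 0.2243 = 47.4886

47.49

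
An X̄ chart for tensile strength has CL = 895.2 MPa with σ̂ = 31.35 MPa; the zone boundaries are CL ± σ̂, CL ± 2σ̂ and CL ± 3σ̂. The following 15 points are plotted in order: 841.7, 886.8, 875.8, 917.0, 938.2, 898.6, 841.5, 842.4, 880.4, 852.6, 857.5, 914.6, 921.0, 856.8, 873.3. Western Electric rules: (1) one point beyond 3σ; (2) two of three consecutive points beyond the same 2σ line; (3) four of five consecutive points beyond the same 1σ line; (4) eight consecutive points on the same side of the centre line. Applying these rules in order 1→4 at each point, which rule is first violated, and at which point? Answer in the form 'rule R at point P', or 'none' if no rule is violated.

Zone of each point (C = within 1σ̂, B = 1σ̂–2σ̂, A = 2σ̂–3σ̂, * = beyond 3σ̂; sign = side of CL): 1:-B, 2:-C, 3:-C, 4:+C, 5:+B, 6:+C, 7:-B, 8:-B, 9:-C, 10:-B, 11:-B, 12:+C, 13:+C, 14:-B, 15:-C
Rule 3 (four of five consecutive points beyond the same 1σ limit) is satisfied at point 11.

rule 3 at point 11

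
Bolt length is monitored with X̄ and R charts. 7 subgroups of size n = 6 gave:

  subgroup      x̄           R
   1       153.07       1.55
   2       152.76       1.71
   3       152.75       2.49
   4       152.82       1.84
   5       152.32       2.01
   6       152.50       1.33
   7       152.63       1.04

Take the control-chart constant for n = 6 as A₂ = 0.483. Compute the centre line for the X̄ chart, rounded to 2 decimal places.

X̄̄ = (153.07 + 152.76 + 152.75 + 152.82 + 152.32 + 152.50 + 152.63) / 7 = 1068.8500 / 7 = 152.6929
CL = X̄̄ = 152.6929

152.69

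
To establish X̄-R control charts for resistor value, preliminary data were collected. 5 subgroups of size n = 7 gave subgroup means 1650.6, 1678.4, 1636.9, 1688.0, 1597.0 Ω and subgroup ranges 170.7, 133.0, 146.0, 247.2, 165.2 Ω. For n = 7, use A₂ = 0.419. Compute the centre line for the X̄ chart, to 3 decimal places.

1650.180

X̄̄ = (1650.6 + 1678.4 + 1636.9 + 1688.0 + 1597.0) / 5 = 8250.9000 / 5 = 1650.1800
CL = X̄̄ = 1650.1800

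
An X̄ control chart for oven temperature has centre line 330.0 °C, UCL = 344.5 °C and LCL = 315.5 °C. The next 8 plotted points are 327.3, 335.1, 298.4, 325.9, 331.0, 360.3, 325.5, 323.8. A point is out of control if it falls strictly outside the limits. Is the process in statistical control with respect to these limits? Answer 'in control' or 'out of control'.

out of control

Compare each point to [315.5, 344.5]: sample 3 = 298.4 < LCL; sample 6 = 360.3 > UCL.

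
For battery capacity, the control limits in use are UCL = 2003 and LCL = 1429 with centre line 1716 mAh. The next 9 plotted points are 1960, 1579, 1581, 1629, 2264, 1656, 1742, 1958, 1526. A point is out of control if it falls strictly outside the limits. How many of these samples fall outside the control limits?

Compare each point to [1429, 2003]: sample 5 = 2264 > UCL.

1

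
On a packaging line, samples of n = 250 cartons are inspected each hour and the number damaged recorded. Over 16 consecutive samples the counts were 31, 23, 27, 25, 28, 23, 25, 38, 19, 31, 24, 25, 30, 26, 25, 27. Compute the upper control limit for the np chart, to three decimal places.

p̄ = Σdᵢ / (k·n) = 427 / (16 × 250) = 0.10675
UCL = np̄ + 3·√(np̄(1−p̄)) = 26.6875 + 3 × √(26.6875×0.89325) = 26.6875 + 3 × 4.8825 = 41.3349

41.335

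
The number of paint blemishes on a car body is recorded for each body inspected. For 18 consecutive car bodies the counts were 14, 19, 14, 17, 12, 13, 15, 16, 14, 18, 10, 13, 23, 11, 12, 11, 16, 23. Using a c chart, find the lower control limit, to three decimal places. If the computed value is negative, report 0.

c̄ = (14 + 19 + 14 + 17 + 12 + 13 + 15 + 16 + 14 + 18 + 10 + 13 + 23 + 11 + 12 + 11 + 16 + 23) / 18 = 271 / 18 = 15.0556
LCL = c̄ − 3√c̄ = 15.0556 − 3 × 3.8801 = 3.4151

3.415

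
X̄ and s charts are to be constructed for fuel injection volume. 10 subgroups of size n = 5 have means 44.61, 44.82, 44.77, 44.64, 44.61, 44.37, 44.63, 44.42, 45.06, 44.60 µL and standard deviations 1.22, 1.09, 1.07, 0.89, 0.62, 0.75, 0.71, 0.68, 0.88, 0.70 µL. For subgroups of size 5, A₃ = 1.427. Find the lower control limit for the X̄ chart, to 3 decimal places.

X̄̄ = (44.61 + 44.82 + 44.77 + 44.64 + 44.61 + 44.37 + 44.63 + 44.42 + 45.06 + 44.60) / 10 = 44.6530
s̄ = (1.22 + 1.09 + 1.07 + 0.89 + 0.62 + 0.75 + 0.71 + 0.68 + 0.88 + 0.70) / 10 = 0.8610
LCL = X̄̄ − A₃·s̄ = 44.6530 − 1.427 × 0.8610 = 43.4244

43.424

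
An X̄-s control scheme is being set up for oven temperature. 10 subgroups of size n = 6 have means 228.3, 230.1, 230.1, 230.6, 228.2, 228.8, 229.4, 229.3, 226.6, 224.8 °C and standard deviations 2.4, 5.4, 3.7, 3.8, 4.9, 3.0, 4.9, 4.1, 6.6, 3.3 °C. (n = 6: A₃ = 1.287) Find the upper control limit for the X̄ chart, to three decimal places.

234.038

X̄̄ = (228.3 + 230.1 + 230.1 + 230.6 + 228.2 + 228.8 + 229.4 + 229.3 + 226.6 + 224.8) / 10 = 228.6200
s̄ = (2.4 + 5.4 + 3.7 + 3.8 + 4.9 + 3.0 + 4.9 + 4.1 + 6.6 + 3.3) / 10 = 4.2100
UCL = X̄̄ + A₃·s̄ = 228.6200 + 1.287 × 4.2100 = 234.0383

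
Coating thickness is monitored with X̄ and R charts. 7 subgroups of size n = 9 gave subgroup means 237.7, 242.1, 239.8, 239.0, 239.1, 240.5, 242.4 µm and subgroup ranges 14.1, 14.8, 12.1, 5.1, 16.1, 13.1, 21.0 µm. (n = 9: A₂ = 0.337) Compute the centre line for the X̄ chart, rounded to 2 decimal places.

X̄̄ = (237.7 + 242.1 + 239.8 + 239.0 + 239.1 + 240.5 + 242.4) / 7 = 1680.6000 / 7 = 240.0857
CL = X̄̄ = 240.0857

240.09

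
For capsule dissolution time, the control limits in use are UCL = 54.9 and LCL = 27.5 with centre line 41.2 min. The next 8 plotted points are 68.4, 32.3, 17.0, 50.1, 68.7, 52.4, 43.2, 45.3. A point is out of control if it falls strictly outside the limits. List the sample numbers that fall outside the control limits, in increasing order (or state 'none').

1, 3, 5

Compare each point to [27.5, 54.9]: sample 1 = 68.4 > UCL; sample 3 = 17.0 < LCL; sample 5 = 68.7 > UCL.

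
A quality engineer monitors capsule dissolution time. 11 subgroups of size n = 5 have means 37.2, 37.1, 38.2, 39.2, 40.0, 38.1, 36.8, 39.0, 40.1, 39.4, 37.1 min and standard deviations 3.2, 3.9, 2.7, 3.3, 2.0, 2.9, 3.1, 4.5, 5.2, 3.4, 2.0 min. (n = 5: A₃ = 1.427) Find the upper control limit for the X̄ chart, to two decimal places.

43.08

X̄̄ = (37.2 + 37.1 + 38.2 + 39.2 + 40.0 + 38.1 + 36.8 + 39.0 + 40.1 + 39.4 + 37.1) / 11 = 38.3818
s̄ = (3.2 + 3.9 + 2.7 + 3.3 + 2.0 + 2.9 + 3.1 + 4.5 + 5.2 + 3.4 + 2.0) / 11 = 3.2909
UCL = X̄̄ + A₃·s̄ = 38.3818 + 1.427 × 3.2909 = 43.0779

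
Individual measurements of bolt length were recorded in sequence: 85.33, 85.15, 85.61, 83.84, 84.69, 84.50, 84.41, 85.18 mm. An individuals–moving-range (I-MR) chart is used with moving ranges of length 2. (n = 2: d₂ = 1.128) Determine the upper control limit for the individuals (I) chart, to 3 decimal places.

86.476

X̄ = (85.33 + 85.15 + 85.61 + 83.84 + 84.69 + 84.50 + 84.41 + 85.18) / 8 = 84.8388
Moving ranges: 0.18, 0.46, 1.77, 0.85, 0.19, 0.09, 0.77; M̄R̄ = 4.3100 / 7 = 0.6157
UCL = X̄ + 3·M̄R̄/d₂ = 84.8388 + 3 × 0.6157 / 1.128 = 86.4763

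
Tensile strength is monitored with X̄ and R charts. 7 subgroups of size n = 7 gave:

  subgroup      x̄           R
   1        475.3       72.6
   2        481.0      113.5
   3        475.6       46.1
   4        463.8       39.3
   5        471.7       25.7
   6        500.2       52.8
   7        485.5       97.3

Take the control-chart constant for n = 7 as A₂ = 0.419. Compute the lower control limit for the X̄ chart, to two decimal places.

X̄̄ = (475.3 + 481.0 + 475.6 + 463.8 + 471.7 + 500.2 + 485.5) / 7 = 3353.1000 / 7 = 479.0143
R̄ = (72.6 + 113.5 + 46.1 + 39.3 + 25.7 + 52.8 + 97.3) / 7 = 447.3000 / 7 = 63.9000
LCL = X̄̄ − A₂·R̄ = 479.0143 − 0.419 × 63.9000 = 452.2402

452.24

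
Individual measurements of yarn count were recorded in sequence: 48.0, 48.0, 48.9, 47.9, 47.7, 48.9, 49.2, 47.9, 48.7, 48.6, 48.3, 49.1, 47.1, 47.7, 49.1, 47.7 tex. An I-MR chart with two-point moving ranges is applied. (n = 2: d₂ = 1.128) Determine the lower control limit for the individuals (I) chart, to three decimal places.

46.119

X̄ = (48.0 + 48.0 + 48.9 + 47.9 + 47.7 + 48.9 + 49.2 + 47.9 + 48.7 + 48.6 + 48.3 + 49.1 + 47.1 + 47.7 + 49.1 + 47.7) / 16 = 48.3000
Moving ranges: 0.0, 0.9, 1.0, 0.2, 1.2, 0.3, 1.3, 0.8, 0.1, 0.3, 0.8, 2.0, 0.6, 1.4, 1.4; M̄R̄ = 12.3000 / 15 = 0.8200
LCL = X̄ − 3·M̄R̄/d₂ = 48.3000 − 3 × 0.8200 / 1.128 = 46.1191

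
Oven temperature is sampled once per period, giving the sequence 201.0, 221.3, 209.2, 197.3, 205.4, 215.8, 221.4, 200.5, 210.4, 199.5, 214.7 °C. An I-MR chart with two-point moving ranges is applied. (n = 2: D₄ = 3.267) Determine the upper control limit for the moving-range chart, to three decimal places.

Moving ranges: 20.3, 12.1, 11.9, 8.1, 10.4, 5.6, 20.9, 9.9, 10.9, 15.2; M̄R̄ = 125.3000 / 10 = 12.5300
UCL_MR = D₄·M̄R̄ = 3.267 × 12.5300 = 40.9355

40.936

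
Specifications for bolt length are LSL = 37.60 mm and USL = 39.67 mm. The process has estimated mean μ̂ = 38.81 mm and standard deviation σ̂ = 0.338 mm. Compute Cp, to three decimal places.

1.021

Cp = (USL − LSL) / (6σ̂) = (39.67 − 37.60) / (6 × 0.338) = 2.0700 / 2.0280 = 1.0207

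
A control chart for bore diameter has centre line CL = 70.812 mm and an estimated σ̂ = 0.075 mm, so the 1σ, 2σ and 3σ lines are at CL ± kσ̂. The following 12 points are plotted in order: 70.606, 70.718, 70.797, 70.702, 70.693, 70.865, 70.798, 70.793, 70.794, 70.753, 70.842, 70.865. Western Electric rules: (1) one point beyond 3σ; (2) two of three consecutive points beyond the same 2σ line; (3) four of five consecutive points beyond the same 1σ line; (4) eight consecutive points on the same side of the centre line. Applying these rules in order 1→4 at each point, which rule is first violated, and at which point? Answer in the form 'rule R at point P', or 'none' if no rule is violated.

Zone of each point (C = within 1σ̂, B = 1σ̂–2σ̂, A = 2σ̂–3σ̂, * = beyond 3σ̂; sign = side of CL): 1:-A, 2:-B, 3:-C, 4:-B, 5:-B, 6:+C, 7:-C, 8:-C, 9:-C, 10:-C, 11:+C, 12:+C
Rule 3 (four of five consecutive points beyond the same 1σ limit) is satisfied at point 5.

rule 3 at point 5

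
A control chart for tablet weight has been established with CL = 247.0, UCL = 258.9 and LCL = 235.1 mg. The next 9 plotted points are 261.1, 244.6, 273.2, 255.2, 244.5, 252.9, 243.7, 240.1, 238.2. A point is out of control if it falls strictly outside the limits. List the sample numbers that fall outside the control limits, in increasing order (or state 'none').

Compare each point to [235.1, 258.9]: sample 1 = 261.1 > UCL; sample 3 = 273.2 > UCL.

1, 3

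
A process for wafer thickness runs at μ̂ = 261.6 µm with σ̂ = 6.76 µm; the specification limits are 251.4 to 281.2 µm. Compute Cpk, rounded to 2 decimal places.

Cpu = (USL − μ̂) / (3σ̂) = (281.2 − 261.6) / (3 × 6.76) = 0.9665; Cpl = (μ̂ − LSL) / (3σ̂) = (261.6 − 251.4) / (3 × 6.76) = 0.5030; Cpk = min(Cpu, Cpl) = 0.5030

0.50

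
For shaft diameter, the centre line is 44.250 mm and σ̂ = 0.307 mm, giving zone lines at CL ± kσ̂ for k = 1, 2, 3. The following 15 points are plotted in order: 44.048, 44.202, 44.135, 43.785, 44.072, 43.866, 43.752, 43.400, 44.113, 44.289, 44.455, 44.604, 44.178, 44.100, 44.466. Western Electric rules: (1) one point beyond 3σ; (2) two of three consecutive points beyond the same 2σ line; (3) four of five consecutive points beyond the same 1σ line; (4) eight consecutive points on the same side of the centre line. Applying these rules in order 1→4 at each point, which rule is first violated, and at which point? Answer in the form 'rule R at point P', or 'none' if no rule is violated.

Zone of each point (C = within 1σ̂, B = 1σ̂–2σ̂, A = 2σ̂–3σ̂, * = beyond 3σ̂; sign = side of CL): 1:-C, 2:-C, 3:-C, 4:-B, 5:-C, 6:-B, 7:-B, 8:-A, 9:-C, 10:+C, 11:+C, 12:+B, 13:-C, 14:-C, 15:+C
Rule 3 (four of five consecutive points beyond the same 1σ limit) is satisfied at point 8.

rule 3 at point 8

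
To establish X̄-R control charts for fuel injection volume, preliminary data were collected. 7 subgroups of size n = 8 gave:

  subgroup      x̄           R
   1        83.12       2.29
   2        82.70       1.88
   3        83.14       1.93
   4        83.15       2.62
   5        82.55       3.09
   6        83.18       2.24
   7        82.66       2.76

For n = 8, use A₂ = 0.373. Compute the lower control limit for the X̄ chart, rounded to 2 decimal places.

X̄̄ = (83.12 + 82.70 + 83.14 + 83.15 + 82.55 + 83.18 + 82.66) / 7 = 580.5000 / 7 = 82.9286
R̄ = (2.29 + 1.88 + 1.93 + 2.62 + 3.09 + 2.24 + 2.76) / 7 = 16.8100 / 7 = 2.4014
LCL = X̄̄ − A₂·R̄ = 82.9286 − 0.373 × 2.4014 = 82.0328

82.03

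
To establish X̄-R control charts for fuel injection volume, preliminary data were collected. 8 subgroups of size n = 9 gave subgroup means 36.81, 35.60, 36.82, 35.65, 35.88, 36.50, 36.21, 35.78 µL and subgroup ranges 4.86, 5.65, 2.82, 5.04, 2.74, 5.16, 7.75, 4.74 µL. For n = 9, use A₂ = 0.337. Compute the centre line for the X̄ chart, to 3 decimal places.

36.156

X̄̄ = (36.81 + 35.60 + 36.82 + 35.65 + 35.88 + 36.50 + 36.21 + 35.78) / 8 = 289.2500 / 8 = 36.1562
CL = X̄̄ = 36.1562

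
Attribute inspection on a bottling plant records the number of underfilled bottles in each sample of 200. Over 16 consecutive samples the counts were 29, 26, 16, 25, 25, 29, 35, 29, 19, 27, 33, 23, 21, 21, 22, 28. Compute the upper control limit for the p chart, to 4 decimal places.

p̄ = Σdᵢ / (k·n) = 408 / (16 × 200) = 0.12750
UCL = p̄ + 3·√(p̄(1−p̄)/n) = 0.12750 + 3 × √(0.12750×0.87250/200) = 0.12750 + 3 × 0.02358 = 0.19825

0.1983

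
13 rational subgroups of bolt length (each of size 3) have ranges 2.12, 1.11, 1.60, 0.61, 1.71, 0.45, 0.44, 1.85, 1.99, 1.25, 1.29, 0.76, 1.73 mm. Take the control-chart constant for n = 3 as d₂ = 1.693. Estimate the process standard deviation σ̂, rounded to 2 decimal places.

R̄ = (2.12 + 1.11 + 1.60 + 0.61 + 1.71 + 0.45 + 0.44 + 1.85 + 1.99 + 1.25 + 1.29 + 0.76 + 1.73) / 13 = 1.3008
σ̂ = R̄ / d₂ = 1.3008 / 1.693 = 0.7683

0.77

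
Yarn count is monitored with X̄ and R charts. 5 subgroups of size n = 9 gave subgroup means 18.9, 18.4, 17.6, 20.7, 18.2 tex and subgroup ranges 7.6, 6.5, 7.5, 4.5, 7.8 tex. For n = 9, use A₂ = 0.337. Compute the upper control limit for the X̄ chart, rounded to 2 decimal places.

21.04

X̄̄ = (18.9 + 18.4 + 17.6 + 20.7 + 18.2) / 5 = 93.8000 / 5 = 18.7600
R̄ = (7.6 + 6.5 + 7.5 + 4.5 + 7.8) / 5 = 33.9000 / 5 = 6.7800
UCL = X̄̄ + A₂·R̄ = 18.7600 + 0.337 × 6.7800 = 21.0449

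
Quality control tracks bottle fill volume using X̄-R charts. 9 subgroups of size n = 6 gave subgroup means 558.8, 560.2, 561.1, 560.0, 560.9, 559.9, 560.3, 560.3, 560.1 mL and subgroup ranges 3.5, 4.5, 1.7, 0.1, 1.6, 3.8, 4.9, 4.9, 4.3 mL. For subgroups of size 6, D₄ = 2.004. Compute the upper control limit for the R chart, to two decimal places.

6.52

R̄ = (3.5 + 4.5 + 1.7 + 0.1 + 1.6 + 3.8 + 4.9 + 4.9 + 4.3) / 9 = 29.3000 / 9 = 3.2556
UCL_R = D₄·R̄ = 2.004 × 3.2556 = 6.5241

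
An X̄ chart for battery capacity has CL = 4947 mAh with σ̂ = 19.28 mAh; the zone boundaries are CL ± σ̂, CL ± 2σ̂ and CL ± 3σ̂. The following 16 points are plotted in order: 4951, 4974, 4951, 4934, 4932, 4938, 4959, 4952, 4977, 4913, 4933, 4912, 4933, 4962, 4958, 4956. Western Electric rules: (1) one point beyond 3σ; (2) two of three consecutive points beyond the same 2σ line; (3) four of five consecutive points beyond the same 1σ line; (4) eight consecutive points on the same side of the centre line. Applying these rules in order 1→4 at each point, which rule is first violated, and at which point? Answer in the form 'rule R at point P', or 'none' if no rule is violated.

Zone of each point (C = within 1σ̂, B = 1σ̂–2σ̂, A = 2σ̂–3σ̂, * = beyond 3σ̂; sign = side of CL): 1:+C, 2:+B, 3:+C, 4:-C, 5:-C, 6:-C, 7:+C, 8:+C, 9:+B, 10:-B, 11:-C, 12:-B, 13:-C, 14:+C, 15:+C, 16:+C
No rule fires across all 16 points.

none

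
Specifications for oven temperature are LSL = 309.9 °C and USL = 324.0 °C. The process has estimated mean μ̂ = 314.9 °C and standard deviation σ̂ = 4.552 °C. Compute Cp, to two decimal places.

Cp = (USL − LSL) / (6σ̂) = (324.0 − 309.9) / (6 × 4.552) = 14.1000 / 27.3120 = 0.5163

0.52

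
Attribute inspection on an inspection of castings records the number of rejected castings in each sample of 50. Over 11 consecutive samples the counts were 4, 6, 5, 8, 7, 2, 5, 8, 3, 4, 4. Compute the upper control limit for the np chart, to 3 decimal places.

11.506

p̄ = Σdᵢ / (k·n) = 56 / (11 × 50) = 0.10182
UCL = np̄ + 3·√(np̄(1−p̄)) = 5.0909 + 3 × √(5.0909×0.89818) = 5.0909 + 3 × 2.1384 = 11.5060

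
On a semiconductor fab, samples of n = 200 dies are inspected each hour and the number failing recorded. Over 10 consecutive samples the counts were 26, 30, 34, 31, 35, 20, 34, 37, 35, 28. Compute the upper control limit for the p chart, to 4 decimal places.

0.2318

p̄ = Σdᵢ / (k·n) = 310 / (10 × 200) = 0.15500
UCL = p̄ + 3·√(p̄(1−p̄)/n) = 0.15500 + 3 × √(0.15500×0.84500/200) = 0.15500 + 3 × 0.02559 = 0.23177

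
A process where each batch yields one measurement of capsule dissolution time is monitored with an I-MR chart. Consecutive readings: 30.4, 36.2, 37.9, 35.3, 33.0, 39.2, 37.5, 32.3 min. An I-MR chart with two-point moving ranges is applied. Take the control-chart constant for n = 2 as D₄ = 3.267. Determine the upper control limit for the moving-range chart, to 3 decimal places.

Moving ranges: 5.8, 1.7, 2.6, 2.3, 6.2, 1.7, 5.2; M̄R̄ = 25.5000 / 7 = 3.6429
UCL_MR = D₄·M̄R̄ = 3.267 × 3.6429 = 11.9012

11.901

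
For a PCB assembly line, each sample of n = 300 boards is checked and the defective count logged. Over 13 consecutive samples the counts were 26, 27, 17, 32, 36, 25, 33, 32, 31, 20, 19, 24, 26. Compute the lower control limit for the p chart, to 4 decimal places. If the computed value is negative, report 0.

0.0399

p̄ = Σdᵢ / (k·n) = 348 / (13 × 300) = 0.08923
LCL = p̄ − 3·√(p̄(1−p̄)/n) = 0.08923 − 3 × 0.01646 = 0.03985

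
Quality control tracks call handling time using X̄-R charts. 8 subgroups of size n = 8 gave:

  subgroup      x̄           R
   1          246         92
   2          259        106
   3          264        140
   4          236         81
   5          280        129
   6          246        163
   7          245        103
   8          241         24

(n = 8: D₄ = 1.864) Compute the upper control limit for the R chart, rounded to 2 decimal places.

R̄ = (92 + 106 + 140 + 81 + 129 + 163 + 103 + 24) / 8 = 838.0000 / 8 = 104.7500
UCL_R = D₄·R̄ = 1.864 × 104.7500 = 195.2540

195.25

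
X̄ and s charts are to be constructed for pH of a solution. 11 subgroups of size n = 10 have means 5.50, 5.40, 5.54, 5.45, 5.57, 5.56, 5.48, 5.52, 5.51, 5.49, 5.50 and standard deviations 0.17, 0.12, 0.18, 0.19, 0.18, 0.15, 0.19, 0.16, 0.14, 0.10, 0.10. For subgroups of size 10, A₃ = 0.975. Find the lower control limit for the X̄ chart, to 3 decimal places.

5.353

X̄̄ = (5.50 + 5.40 + 5.54 + 5.45 + 5.57 + 5.56 + 5.48 + 5.52 + 5.51 + 5.49 + 5.50) / 11 = 5.5018
s̄ = (0.17 + 0.12 + 0.18 + 0.19 + 0.18 + 0.15 + 0.19 + 0.16 + 0.14 + 0.10 + 0.10) / 11 = 0.1527
LCL = X̄̄ − A₃·s̄ = 5.5018 − 0.975 × 0.1527 = 5.3529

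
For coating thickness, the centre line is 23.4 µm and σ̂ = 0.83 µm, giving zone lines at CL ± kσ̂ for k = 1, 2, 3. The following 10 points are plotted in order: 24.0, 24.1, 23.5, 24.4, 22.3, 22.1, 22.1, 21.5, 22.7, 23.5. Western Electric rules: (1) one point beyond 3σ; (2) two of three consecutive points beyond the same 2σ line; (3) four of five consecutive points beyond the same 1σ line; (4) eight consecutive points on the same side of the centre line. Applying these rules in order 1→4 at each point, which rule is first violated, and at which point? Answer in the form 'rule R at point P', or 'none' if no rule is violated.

rule 3 at point 8

Zone of each point (C = within 1σ̂, B = 1σ̂–2σ̂, A = 2σ̂–3σ̂, * = beyond 3σ̂; sign = side of CL): 1:+C, 2:+C, 3:+C, 4:+B, 5:-B, 6:-B, 7:-B, 8:-A, 9:-C, 10:+C
Rule 3 (four of five consecutive points beyond the same 1σ limit) is satisfied at point 8.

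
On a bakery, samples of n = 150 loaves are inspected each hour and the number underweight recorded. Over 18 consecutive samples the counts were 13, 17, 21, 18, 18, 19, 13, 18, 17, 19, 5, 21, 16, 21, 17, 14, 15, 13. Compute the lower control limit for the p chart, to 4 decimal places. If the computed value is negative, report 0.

0.0328

p̄ = Σdᵢ / (k·n) = 295 / (18 × 150) = 0.10926
LCL = p̄ − 3·√(p̄(1−p̄)/n) = 0.10926 − 3 × 0.02547 = 0.03284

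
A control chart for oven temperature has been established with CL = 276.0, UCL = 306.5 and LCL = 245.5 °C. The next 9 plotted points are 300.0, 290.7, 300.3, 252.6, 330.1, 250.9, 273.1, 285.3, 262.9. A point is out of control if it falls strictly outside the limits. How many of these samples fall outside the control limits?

1

Compare each point to [245.5, 306.5]: sample 5 = 330.1 > UCL.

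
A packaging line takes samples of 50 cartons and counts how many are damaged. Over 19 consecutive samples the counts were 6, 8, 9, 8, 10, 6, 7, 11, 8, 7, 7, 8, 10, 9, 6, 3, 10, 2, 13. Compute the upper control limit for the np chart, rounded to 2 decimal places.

p̄ = Σdᵢ / (k·n) = 148 / (19 × 50) = 0.15579
UCL = np̄ + 3·√(np̄(1−p̄)) = 7.7895 + 3 × √(7.7895×0.84421) = 7.7895 + 3 × 2.5644 = 15.4826

15.48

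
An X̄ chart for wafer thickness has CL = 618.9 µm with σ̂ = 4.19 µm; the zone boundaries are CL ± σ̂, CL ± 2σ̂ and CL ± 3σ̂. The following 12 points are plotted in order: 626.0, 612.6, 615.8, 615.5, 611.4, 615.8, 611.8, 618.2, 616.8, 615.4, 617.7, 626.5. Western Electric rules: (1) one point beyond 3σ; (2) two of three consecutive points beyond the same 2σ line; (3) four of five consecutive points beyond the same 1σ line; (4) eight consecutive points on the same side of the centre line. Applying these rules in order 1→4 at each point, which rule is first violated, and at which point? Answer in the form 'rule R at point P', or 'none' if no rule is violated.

Zone of each point (C = within 1σ̂, B = 1σ̂–2σ̂, A = 2σ̂–3σ̂, * = beyond 3σ̂; sign = side of CL): 1:+B, 2:-B, 3:-C, 4:-C, 5:-B, 6:-C, 7:-B, 8:-C, 9:-C, 10:-C, 11:-C, 12:+B
Rule 4 (eight consecutive points on the same side of the centre line) is satisfied at point 9.

rule 4 at point 9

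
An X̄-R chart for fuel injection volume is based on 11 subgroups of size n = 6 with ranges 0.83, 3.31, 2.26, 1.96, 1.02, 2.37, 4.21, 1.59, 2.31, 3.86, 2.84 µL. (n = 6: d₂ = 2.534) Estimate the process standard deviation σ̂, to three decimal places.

0.953

R̄ = (0.83 + 3.31 + 2.26 + 1.96 + 1.02 + 2.37 + 4.21 + 1.59 + 2.31 + 3.86 + 2.84) / 11 = 2.4145
σ̂ = R̄ / d₂ = 2.4145 / 2.534 = 0.9529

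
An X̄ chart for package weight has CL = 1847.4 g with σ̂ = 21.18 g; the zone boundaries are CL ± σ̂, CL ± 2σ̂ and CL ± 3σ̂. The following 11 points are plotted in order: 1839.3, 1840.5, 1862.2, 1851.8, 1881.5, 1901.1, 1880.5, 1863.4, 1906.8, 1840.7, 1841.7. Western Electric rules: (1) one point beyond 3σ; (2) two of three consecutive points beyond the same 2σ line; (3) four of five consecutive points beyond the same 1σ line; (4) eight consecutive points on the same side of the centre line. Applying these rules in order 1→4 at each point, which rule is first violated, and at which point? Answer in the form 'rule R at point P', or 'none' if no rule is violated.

rule 3 at point 9

Zone of each point (C = within 1σ̂, B = 1σ̂–2σ̂, A = 2σ̂–3σ̂, * = beyond 3σ̂; sign = side of CL): 1:-C, 2:-C, 3:+C, 4:+C, 5:+B, 6:+A, 7:+B, 8:+C, 9:+A, 10:-C, 11:-C
Rule 3 (four of five consecutive points beyond the same 1σ limit) is satisfied at point 9.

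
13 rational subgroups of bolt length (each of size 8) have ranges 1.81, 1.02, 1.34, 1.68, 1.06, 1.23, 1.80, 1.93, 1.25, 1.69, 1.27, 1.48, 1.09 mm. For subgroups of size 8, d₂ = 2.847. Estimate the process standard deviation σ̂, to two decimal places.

0.50

R̄ = (1.81 + 1.02 + 1.34 + 1.68 + 1.06 + 1.23 + 1.80 + 1.93 + 1.25 + 1.69 + 1.27 + 1.48 + 1.09) / 13 = 1.4346
σ̂ = R̄ / d₂ = 1.4346 / 2.847 = 0.5039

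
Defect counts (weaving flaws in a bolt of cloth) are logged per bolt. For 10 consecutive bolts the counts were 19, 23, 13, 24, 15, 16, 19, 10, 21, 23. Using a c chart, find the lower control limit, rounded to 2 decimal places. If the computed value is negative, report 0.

c̄ = (19 + 23 + 13 + 24 + 15 + 16 + 19 + 10 + 21 + 23) / 10 = 183 / 10 = 18.3000
LCL = c̄ − 3√c̄ = 18.3000 − 3 × 4.2778 = 5.4665

5.47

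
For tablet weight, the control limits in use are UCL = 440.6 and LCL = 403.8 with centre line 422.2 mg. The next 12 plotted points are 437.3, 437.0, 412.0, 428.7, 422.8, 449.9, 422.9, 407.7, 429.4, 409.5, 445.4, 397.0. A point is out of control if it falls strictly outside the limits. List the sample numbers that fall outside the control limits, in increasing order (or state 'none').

6, 11, 12

Compare each point to [403.8, 440.6]: sample 6 = 449.9 > UCL; sample 11 = 445.4 > UCL; sample 12 = 397.0 < LCL.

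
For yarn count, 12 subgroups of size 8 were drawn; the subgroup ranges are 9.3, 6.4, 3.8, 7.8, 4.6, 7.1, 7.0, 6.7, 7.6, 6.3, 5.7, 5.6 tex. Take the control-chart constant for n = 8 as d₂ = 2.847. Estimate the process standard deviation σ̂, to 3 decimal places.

2.280

R̄ = (9.3 + 6.4 + 3.8 + 7.8 + 4.6 + 7.1 + 7.0 + 6.7 + 7.6 + 6.3 + 5.7 + 5.6) / 12 = 6.4917
σ̂ = R̄ / d₂ = 6.4917 / 2.847 = 2.2802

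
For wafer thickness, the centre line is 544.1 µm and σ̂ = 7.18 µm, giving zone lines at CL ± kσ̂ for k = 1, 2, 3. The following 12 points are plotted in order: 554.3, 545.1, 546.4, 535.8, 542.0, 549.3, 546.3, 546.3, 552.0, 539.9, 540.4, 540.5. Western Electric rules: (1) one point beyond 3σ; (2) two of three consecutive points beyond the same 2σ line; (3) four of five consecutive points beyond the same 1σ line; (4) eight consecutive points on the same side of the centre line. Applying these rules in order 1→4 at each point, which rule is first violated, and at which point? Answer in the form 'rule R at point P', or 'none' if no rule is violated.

none

Zone of each point (C = within 1σ̂, B = 1σ̂–2σ̂, A = 2σ̂–3σ̂, * = beyond 3σ̂; sign = side of CL): 1:+B, 2:+C, 3:+C, 4:-B, 5:-C, 6:+C, 7:+C, 8:+C, 9:+B, 10:-C, 11:-C, 12:-C
No rule fires across all 12 points.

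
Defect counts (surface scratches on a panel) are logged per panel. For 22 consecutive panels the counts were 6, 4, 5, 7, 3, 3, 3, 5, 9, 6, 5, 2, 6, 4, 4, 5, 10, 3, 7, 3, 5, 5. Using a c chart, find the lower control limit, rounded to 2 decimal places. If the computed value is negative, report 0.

0.00

c̄ = (6 + 4 + 5 + 7 + 3 + 3 + 3 + 5 + 9 + 6 + 5 + 2 + 6 + 4 + 4 + 5 + 10 + 3 + 7 + 3 + 5 + 5) / 22 = 110 / 22 = 5.0000
LCL = c̄ − 3√c̄ = 5.0000 − 3 × 2.2361 = -1.7082 → 0 (cannot be negative)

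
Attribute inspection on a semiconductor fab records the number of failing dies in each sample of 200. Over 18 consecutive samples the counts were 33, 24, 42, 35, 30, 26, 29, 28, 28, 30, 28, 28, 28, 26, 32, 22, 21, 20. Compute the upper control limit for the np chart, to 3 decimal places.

p̄ = Σdᵢ / (k·n) = 510 / (18 × 200) = 0.14167
UCL = np̄ + 3·√(np̄(1−p̄)) = 28.3333 + 3 × √(28.3333×0.85833) = 28.3333 + 3 × 4.9315 = 43.1278

43.128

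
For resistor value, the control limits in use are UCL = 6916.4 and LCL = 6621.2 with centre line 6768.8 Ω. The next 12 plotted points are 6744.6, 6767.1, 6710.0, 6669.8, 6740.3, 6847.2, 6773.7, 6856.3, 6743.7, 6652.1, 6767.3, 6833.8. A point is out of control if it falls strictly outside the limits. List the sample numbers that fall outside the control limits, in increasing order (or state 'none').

All 12 points lie within [6621.2, 6916.4].

none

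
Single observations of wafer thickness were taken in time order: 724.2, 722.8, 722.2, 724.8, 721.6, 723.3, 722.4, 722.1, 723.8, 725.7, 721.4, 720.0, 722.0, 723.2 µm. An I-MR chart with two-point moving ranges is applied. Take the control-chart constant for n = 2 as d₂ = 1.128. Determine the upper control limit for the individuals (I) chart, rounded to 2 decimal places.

X̄ = (724.2 + 722.8 + 722.2 + 724.8 + 721.6 + 723.3 + 722.4 + 722.1 + 723.8 + 725.7 + 721.4 + 720.0 + 722.0 + 723.2) / 14 = 722.8214
Moving ranges: 1.4, 0.6, 2.6, 3.2, 1.7, 0.9, 0.3, 1.7, 1.9, 4.3, 1.4, 2.0, 1.2; M̄R̄ = 23.2000 / 13 = 1.7846
UCL = X̄ + 3·M̄R̄/d₂ = 722.8214 + 3 × 1.7846 / 1.128 = 727.5677

727.57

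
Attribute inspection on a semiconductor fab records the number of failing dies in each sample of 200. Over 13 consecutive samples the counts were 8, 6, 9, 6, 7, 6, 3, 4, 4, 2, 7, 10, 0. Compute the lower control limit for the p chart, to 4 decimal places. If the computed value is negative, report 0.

p̄ = Σdᵢ / (k·n) = 72 / (13 × 200) = 0.02769
LCL = p̄ − 3·√(p̄(1−p̄)/n) = 0.02769 − 3 × 0.01160 = -0.00712 → 0 (negative, so LCL = 0)

0.0000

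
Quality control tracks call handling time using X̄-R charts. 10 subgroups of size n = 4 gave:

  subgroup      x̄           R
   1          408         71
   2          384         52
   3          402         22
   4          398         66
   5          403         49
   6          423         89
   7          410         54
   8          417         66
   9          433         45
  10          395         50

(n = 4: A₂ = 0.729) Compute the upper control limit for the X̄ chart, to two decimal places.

448.42

X̄̄ = (408 + 384 + 402 + 398 + 403 + 423 + 410 + 417 + 433 + 395) / 10 = 4073.0000 / 10 = 407.3000
R̄ = (71 + 52 + 22 + 66 + 49 + 89 + 54 + 66 + 45 + 50) / 10 = 564.0000 / 10 = 56.4000
UCL = X̄̄ + A₂·R̄ = 407.3000 + 0.729 × 56.4000 = 448.4156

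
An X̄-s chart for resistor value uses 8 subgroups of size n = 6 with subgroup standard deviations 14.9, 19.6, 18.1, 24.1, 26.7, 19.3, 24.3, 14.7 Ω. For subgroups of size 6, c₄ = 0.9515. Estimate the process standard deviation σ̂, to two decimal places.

21.24

s̄ = (14.9 + 19.6 + 18.1 + 24.1 + 26.7 + 19.3 + 24.3 + 14.7) / 8 = 20.2125
σ̂ = s̄ / c₄ = 20.2125 / 0.9515 = 21.2428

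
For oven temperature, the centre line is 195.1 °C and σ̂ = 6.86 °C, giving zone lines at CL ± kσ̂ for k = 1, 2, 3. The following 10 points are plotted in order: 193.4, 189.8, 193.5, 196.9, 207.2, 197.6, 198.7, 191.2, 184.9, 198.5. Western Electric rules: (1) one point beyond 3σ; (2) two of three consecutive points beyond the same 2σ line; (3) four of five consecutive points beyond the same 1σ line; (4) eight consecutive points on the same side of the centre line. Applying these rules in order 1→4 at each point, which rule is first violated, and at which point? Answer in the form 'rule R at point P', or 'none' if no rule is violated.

none

Zone of each point (C = within 1σ̂, B = 1σ̂–2σ̂, A = 2σ̂–3σ̂, * = beyond 3σ̂; sign = side of CL): 1:-C, 2:-C, 3:-C, 4:+C, 5:+B, 6:+C, 7:+C, 8:-C, 9:-B, 10:+C
No rule fires across all 10 points.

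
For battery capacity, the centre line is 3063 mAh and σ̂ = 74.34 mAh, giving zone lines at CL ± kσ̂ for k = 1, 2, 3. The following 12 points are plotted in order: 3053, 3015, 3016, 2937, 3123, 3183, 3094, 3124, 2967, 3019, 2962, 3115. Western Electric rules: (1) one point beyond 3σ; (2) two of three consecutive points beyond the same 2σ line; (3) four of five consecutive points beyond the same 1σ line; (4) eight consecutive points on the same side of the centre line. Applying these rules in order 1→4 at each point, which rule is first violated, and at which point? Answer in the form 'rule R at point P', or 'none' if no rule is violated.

Zone of each point (C = within 1σ̂, B = 1σ̂–2σ̂, A = 2σ̂–3σ̂, * = beyond 3σ̂; sign = side of CL): 1:-C, 2:-C, 3:-C, 4:-B, 5:+C, 6:+B, 7:+C, 8:+C, 9:-B, 10:-C, 11:-B, 12:+C
No rule fires across all 12 points.

none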